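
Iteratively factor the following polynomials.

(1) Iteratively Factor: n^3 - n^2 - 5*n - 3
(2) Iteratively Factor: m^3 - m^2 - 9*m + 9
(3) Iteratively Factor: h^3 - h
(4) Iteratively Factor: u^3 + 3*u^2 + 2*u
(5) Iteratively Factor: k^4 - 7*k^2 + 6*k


(1) = (n + 1)*(n^2 - 2*n - 3) = (n + 1)^2*(n - 3)
(2) = (m - 3)*(m^2 + 2*m - 3) = (m - 3)*(m + 3)*(m - 1)
(3) = (h - 1)*(h^2 + h) = (h - 1)*(h + 1)*(h)
(4) = (u + 1)*(u^2 + 2*u) = (u + 1)*(u + 2)*(u)
(5) = (k + 3)*(k^3 - 3*k^2 + 2*k) = (k - 2)*(k + 3)*(k^2 - k) = k*(k - 2)*(k + 3)*(k - 1)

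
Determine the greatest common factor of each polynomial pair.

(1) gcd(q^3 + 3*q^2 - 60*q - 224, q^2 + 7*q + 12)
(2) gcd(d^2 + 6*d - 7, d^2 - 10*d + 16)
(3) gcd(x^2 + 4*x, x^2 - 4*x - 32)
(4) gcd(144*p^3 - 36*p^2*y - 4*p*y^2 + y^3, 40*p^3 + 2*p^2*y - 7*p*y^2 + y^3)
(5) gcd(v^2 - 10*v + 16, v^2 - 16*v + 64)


(1) = gcd((q - 8)*(q + 4)*(q + 7), (q + 3)*(q + 4)) = q + 4
(2) = gcd((d - 1)*(d + 7), (d - 8)*(d - 2)) = 1
(3) = gcd(x*(x + 4), (x - 8)*(x + 4)) = x + 4
(4) = gcd((-6*p + y)*(-4*p + y)*(6*p + y), (-5*p + y)*(-4*p + y)*(2*p + y)) = -4*p + y
(5) = v - 8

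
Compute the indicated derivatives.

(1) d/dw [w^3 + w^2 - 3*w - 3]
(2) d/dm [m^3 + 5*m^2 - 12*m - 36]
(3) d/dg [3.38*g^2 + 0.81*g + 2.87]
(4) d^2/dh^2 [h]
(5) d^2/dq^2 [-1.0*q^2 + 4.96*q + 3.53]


(1) = 3*w^2 + 2*w - 3
(2) = 3*m^2 + 10*m - 12
(3) = 6.76*g + 0.81
(4) = 0
(5) = -2.00000000000000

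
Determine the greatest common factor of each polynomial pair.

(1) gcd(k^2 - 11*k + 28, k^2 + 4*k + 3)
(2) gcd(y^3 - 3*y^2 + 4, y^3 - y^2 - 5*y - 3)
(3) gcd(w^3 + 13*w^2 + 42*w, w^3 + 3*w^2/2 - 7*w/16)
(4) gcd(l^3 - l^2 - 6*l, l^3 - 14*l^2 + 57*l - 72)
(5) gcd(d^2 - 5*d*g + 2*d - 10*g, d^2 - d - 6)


(1) = 1
(2) = gcd((y - 2)^2*(y + 1), (y - 3)*(y + 1)^2) = y + 1
(3) = w
(4) = gcd(l*(l - 3)*(l + 2), (l - 8)*(l - 3)^2) = l - 3
(5) = gcd((d + 2)*(d - 5*g), (d - 3)*(d + 2)) = d + 2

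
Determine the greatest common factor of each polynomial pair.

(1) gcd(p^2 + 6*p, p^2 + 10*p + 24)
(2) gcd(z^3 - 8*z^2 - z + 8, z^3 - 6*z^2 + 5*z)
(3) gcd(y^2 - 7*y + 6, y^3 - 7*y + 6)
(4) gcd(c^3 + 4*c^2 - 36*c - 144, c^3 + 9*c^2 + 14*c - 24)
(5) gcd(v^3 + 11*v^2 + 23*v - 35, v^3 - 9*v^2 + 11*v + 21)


(1) = p + 6
(2) = z - 1
(3) = gcd((y - 6)*(y - 1), (y - 2)*(y - 1)*(y + 3)) = y - 1
(4) = c^2 + 10*c + 24
(5) = gcd((v - 1)*(v + 5)*(v + 7), (v - 7)*(v - 3)*(v + 1)) = 1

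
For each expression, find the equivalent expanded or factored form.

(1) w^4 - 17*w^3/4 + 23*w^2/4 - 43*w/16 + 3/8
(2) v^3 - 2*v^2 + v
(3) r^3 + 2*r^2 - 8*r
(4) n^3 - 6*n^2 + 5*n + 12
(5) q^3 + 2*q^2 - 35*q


(1) = (w - 2)*(w - 3/2)*(w - 1/2)*(w - 1/4)
(2) = v*(v - 1)^2
(3) = r*(r - 2)*(r + 4)
(4) = (n - 4)*(n - 3)*(n + 1)
(5) = q*(q - 5)*(q + 7)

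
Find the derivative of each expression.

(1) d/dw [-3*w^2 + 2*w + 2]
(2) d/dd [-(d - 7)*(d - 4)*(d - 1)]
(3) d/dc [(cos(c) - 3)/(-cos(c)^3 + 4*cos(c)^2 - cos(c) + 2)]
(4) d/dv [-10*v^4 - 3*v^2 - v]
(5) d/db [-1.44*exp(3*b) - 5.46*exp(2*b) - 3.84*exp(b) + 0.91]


(1) = 2 - 6*w
(2) = -3*d^2 + 24*d - 39
(3) = (-51*cos(c) + 13*cos(2*c) - cos(3*c) + 15)*sin(c)/(2*(cos(c)^3 - 4*cos(c)^2 + cos(c) - 2)^2)
(4) = -40*v^3 - 6*v - 1
(5) = (-4.32*exp(2*b) - 10.92*exp(b) - 3.84)*exp(b)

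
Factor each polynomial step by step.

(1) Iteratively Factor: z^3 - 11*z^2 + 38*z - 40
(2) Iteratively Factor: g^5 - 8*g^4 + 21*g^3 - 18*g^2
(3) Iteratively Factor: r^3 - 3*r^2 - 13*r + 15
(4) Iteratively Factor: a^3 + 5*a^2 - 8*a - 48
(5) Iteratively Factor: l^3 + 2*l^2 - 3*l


(1) = (z - 4)*(z^2 - 7*z + 10) = (z - 5)*(z - 4)*(z - 2)
(2) = (g - 3)*(g^4 - 5*g^3 + 6*g^2) = g*(g - 3)*(g^3 - 5*g^2 + 6*g) = g*(g - 3)^2*(g^2 - 2*g) = g^2*(g - 3)^2*(g - 2)
(3) = (r - 5)*(r^2 + 2*r - 3) = (r - 5)*(r + 3)*(r - 1)
(4) = (a + 4)*(a^2 + a - 12) = (a - 3)*(a + 4)*(a + 4)
(5) = (l)*(l^2 + 2*l - 3) = l*(l + 3)*(l - 1)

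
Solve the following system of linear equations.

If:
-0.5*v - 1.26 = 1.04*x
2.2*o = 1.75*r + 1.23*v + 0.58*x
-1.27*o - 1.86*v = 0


Then:
o = 3.04629921259843*x + 3.69070866141732
r = 4.96014758155231*x + 6.41094803149606
v = -2.08*x - 2.52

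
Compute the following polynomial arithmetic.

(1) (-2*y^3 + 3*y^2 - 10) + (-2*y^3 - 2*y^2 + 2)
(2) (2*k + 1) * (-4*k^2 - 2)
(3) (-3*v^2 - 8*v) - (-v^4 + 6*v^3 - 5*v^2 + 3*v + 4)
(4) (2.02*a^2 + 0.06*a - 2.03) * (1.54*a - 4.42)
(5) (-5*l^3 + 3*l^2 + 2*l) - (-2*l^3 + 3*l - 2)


(1) = -4*y^3 + y^2 - 8
(2) = -8*k^3 - 4*k^2 - 4*k - 2
(3) = v^4 - 6*v^3 + 2*v^2 - 11*v - 4
(4) = 3.1108*a^3 - 8.836*a^2 - 3.3914*a + 8.9726
(5) = -3*l^3 + 3*l^2 - l + 2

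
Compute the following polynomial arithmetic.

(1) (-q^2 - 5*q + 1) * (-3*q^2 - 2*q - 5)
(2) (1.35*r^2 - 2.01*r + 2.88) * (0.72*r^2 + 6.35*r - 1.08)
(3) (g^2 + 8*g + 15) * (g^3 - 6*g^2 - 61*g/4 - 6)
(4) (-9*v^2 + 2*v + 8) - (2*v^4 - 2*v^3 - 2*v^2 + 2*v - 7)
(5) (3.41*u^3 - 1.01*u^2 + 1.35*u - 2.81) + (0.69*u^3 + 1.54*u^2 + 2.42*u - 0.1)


(1) = 3*q^4 + 17*q^3 + 12*q^2 + 23*q - 5
(2) = 0.972*r^4 + 7.1253*r^3 - 12.1479*r^2 + 20.4588*r - 3.1104
(3) = g^5 + 2*g^4 - 193*g^3/4 - 218*g^2 - 1107*g/4 - 90
(4) = -2*v^4 + 2*v^3 - 7*v^2 + 15
(5) = 4.1*u^3 + 0.53*u^2 + 3.77*u - 2.91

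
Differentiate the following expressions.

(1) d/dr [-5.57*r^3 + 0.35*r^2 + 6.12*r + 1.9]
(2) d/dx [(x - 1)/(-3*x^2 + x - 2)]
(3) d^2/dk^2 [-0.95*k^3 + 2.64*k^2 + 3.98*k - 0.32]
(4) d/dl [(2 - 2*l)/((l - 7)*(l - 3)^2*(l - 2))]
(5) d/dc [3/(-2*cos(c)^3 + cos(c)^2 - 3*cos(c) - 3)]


(1) = -16.71*r^2 + 0.7*r + 6.12
(2) = (-3*x^2 + x + (x - 1)*(6*x - 1) - 2)/(3*x^2 - x + 2)^2
(3) = 5.28 - 5.7*k
(4) = 2*(3*l^3 - 25*l^2 + 47*l - 13)/(l^7 - 27*l^6 + 298*l^5 - 1746*l^4 + 5893*l^3 - 11511*l^2 + 12096*l - 5292)
(5) = 12*(-6*cos(c)^2 + 2*cos(c) - 3)*sin(c)/(9*cos(c) - cos(2*c) + cos(3*c) + 5)^2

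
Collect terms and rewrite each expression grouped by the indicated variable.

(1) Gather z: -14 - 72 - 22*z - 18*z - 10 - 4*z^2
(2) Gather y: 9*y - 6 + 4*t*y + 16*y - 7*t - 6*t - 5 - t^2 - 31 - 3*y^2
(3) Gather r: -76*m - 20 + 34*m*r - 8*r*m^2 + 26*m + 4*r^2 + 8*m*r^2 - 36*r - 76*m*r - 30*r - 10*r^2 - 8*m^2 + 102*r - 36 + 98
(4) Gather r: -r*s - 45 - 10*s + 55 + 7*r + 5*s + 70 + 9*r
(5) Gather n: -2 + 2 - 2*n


(1) = -4*z^2 - 40*z - 96
(2) = -t^2 - 13*t - 3*y^2 + y*(4*t + 25) - 42
(3) = -8*m^2 - 50*m + r^2*(8*m - 6) + r*(-8*m^2 - 42*m + 36) + 42
(4) = r*(16 - s) - 5*s + 80
(5) = -2*n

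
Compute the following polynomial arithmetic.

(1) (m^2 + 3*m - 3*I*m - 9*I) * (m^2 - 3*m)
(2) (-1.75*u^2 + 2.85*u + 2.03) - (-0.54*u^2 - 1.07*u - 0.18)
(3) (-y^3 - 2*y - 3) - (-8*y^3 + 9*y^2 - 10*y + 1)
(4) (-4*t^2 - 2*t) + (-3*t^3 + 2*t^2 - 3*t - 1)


(1) = m^4 - 3*I*m^3 - 9*m^2 + 27*I*m
(2) = -1.21*u^2 + 3.92*u + 2.21
(3) = 7*y^3 - 9*y^2 + 8*y - 4
(4) = -3*t^3 - 2*t^2 - 5*t - 1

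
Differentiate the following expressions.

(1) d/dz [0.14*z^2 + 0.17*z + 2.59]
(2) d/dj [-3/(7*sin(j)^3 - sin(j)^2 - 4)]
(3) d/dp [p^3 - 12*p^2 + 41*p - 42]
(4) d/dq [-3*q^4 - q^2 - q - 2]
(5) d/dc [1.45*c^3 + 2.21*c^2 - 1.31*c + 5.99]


(1) = 0.28*z + 0.17
(2) = 3*(21*sin(j) - 2)*sin(j)*cos(j)/(-7*sin(j)^3 + sin(j)^2 + 4)^2
(3) = 3*p^2 - 24*p + 41
(4) = -12*q^3 - 2*q - 1
(5) = 4.35*c^2 + 4.42*c - 1.31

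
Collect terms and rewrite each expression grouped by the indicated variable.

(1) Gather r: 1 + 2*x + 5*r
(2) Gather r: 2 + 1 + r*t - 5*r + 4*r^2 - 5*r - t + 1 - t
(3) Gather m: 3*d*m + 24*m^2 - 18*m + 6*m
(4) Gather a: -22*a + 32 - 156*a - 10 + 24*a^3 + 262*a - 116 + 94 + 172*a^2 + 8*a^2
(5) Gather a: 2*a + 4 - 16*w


(1) = 5*r + 2*x + 1
(2) = 4*r^2 + r*(t - 10) - 2*t + 4
(3) = 24*m^2 + m*(3*d - 12)
(4) = 24*a^3 + 180*a^2 + 84*a
(5) = 2*a - 16*w + 4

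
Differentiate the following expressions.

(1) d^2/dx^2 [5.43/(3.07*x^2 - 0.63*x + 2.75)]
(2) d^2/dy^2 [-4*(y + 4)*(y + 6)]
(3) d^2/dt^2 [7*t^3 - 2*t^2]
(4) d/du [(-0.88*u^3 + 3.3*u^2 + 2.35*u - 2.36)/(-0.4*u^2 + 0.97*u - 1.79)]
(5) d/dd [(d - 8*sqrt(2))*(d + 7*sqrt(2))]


(1) = (-102.354414*x^2 + 21.004326*x + 5.43*(6.14*x - 0.63)*(12.28*x - 1.26) - 91.68555)/(3.07*x^2 - 0.63*x + 2.75)^3
(2) = -8
(3) = 42*t - 4
(4) = (0.352*u^4 - 1.7072*u^3 + 8.8666*u^2 - 13.702*u - 1.9173)/(0.16*u^4 - 0.776*u^3 + 2.3729*u^2 - 3.4726*u + 3.2041)
(5) = 2*d - sqrt(2)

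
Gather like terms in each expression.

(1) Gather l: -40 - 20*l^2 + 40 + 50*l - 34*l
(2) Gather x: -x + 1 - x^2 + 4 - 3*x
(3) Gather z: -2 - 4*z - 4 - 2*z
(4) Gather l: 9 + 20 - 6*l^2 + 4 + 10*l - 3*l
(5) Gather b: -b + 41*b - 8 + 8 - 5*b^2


(1) = -20*l^2 + 16*l
(2) = -x^2 - 4*x + 5
(3) = -6*z - 6
(4) = -6*l^2 + 7*l + 33
(5) = -5*b^2 + 40*b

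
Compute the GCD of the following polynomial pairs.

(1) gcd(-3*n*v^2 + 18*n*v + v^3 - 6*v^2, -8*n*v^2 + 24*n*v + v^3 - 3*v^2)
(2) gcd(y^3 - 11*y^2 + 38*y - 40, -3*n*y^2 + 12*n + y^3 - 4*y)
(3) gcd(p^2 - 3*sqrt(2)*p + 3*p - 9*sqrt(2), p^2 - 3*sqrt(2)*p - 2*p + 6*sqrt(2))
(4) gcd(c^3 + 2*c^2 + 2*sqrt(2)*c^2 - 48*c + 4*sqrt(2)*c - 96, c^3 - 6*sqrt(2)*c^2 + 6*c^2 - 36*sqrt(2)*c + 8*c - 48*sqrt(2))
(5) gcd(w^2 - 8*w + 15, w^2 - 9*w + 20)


(1) = v
(2) = y - 2
(3) = gcd((p + 3)*(p - 3*sqrt(2)), (p - 2)*(p - 3*sqrt(2))) = p - 3*sqrt(2)
(4) = c + 2
(5) = w - 5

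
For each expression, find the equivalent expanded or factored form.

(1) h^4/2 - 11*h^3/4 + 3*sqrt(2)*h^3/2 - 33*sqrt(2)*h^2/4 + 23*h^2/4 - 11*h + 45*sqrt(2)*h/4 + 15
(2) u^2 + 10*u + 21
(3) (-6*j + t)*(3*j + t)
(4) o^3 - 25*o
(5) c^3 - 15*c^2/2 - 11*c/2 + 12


(1) = (h/2 + sqrt(2))*(h - 3)*(h - 5/2)*(h + sqrt(2))
(2) = (u + 3)*(u + 7)
(3) = -18*j^2 - 3*j*t + t^2
(4) = o*(o - 5)*(o + 5)
(5) = (c - 8)*(c - 1)*(c + 3/2)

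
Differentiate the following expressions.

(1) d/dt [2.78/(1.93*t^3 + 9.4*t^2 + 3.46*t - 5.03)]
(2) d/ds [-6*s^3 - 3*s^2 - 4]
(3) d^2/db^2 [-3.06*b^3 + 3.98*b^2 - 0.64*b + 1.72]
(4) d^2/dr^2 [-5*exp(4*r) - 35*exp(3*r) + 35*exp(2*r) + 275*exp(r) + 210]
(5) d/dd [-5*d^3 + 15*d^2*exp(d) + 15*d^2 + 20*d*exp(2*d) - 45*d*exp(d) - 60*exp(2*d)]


(1) = (-16.0962*t^2 - 52.264*t - 9.6188)/(1.93*t^3 + 9.4*t^2 + 3.46*t - 5.03)^2
(2) = 6*s*(-3*s - 1)
(3) = 7.96 - 18.36*b
(4) = (-80*exp(3*r) - 315*exp(2*r) + 140*exp(r) + 275)*exp(r)
(5) = 15*d^2*exp(d) - 15*d^2 + 40*d*exp(2*d) - 15*d*exp(d) + 30*d - 100*exp(2*d) - 45*exp(d)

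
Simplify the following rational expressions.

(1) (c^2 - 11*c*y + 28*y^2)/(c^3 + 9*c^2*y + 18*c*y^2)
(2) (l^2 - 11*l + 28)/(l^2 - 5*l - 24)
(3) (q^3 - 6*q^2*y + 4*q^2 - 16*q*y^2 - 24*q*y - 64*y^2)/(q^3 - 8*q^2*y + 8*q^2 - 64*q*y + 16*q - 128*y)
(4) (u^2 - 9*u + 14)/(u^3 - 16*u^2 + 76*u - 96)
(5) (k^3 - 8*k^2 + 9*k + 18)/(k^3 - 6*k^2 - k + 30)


(1) = (c^2 - 11*c*y + 28*y^2)/(c^3 + 9*c^2*y + 18*c*y^2)
(2) = (l^2 - 11*l + 28)/(l^2 - 5*l - 24)
(3) = (q + 2*y)/(q + 4)
(4) = (u - 7)/(u^2 - 14*u + 48)
(5) = (k^2 - 5*k - 6)/(k^2 - 3*k - 10)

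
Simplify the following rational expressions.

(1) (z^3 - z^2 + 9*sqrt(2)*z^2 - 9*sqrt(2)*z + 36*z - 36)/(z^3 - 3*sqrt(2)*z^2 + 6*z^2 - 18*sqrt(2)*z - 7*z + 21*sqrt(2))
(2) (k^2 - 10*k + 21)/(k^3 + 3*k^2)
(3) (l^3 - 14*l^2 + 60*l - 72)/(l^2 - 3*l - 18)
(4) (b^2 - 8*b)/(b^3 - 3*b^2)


(1) = (z^2 + 9*sqrt(2)*z + 36)/(z^2 + z*(7 - 3*sqrt(2)) - 21*sqrt(2))
(2) = (k^2 - 10*k + 21)/(k^3 + 3*k^2)
(3) = (l^2 - 8*l + 12)/(l + 3)
(4) = (b - 8)/(b^2 - 3*b)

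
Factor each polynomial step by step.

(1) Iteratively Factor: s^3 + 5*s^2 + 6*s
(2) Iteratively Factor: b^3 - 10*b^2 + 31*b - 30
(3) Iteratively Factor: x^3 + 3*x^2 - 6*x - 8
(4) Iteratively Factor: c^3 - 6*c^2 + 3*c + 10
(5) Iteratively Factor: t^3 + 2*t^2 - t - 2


(1) = (s)*(s^2 + 5*s + 6) = s*(s + 3)*(s + 2)
(2) = (b - 3)*(b^2 - 7*b + 10) = (b - 5)*(b - 3)*(b - 2)
(3) = (x + 4)*(x^2 - x - 2) = (x + 1)*(x + 4)*(x - 2)
(4) = (c + 1)*(c^2 - 7*c + 10) = (c - 5)*(c + 1)*(c - 2)
(5) = (t - 1)*(t^2 + 3*t + 2) = (t - 1)*(t + 2)*(t + 1)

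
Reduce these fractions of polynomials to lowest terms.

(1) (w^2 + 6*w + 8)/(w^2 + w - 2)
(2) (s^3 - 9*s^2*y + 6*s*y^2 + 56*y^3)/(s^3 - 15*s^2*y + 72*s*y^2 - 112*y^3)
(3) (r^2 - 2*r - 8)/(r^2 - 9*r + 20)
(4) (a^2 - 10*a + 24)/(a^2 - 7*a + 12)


(1) = (w + 4)/(w - 1)
(2) = (-s - 2*y)/(-s + 4*y)
(3) = (r + 2)/(r - 5)
(4) = (a - 6)/(a - 3)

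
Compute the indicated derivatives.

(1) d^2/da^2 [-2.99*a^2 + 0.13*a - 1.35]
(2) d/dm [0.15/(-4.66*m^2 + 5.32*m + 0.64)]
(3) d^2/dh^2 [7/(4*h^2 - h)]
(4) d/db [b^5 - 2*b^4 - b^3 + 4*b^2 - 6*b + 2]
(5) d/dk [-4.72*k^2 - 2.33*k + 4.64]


(1) = -5.98000000000000
(2) = (1.398*m - 0.798)/(-4.66*m^2 + 5.32*m + 0.64)^2
(3) = 14*(-4*h*(4*h - 1) + (8*h - 1)^2)/(h^3*(4*h - 1)^3)
(4) = 5*b^4 - 8*b^3 - 3*b^2 + 8*b - 6
(5) = -9.44*k - 2.33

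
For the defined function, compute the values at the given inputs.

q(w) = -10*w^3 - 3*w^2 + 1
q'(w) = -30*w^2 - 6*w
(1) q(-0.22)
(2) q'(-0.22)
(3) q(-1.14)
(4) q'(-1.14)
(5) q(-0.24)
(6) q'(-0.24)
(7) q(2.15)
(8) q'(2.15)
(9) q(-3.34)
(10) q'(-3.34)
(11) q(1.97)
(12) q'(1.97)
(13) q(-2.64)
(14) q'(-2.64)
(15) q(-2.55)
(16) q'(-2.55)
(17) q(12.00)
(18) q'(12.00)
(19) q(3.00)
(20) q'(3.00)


(1) = 0.96
(2) = -0.13
(3) = 11.92
(4) = -32.15
(5) = 0.97
(6) = -0.29
(7) = -112.25
(8) = -151.57
(9) = 340.13
(10) = -314.63
(11) = -87.10
(12) = -128.25
(13) = 164.09
(14) = -193.25
(15) = 147.31
(16) = -179.77
(17) = -17711.00
(18) = -4392.00
(19) = -296.00
(20) = -288.00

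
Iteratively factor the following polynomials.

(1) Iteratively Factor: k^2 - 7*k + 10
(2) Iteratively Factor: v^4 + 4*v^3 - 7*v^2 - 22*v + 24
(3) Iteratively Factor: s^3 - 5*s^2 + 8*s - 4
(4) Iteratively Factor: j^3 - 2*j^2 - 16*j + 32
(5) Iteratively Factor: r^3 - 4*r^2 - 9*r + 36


(1) = (k - 5)*(k - 2)
(2) = (v - 1)*(v^3 + 5*v^2 - 2*v - 24) = (v - 2)*(v - 1)*(v^2 + 7*v + 12) = (v - 2)*(v - 1)*(v + 4)*(v + 3)
(3) = (s - 2)*(s^2 - 3*s + 2) = (s - 2)*(s - 1)*(s - 2)
(4) = (j + 4)*(j^2 - 6*j + 8) = (j - 2)*(j + 4)*(j - 4)
(5) = (r - 3)*(r^2 - r - 12) = (r - 4)*(r - 3)*(r + 3)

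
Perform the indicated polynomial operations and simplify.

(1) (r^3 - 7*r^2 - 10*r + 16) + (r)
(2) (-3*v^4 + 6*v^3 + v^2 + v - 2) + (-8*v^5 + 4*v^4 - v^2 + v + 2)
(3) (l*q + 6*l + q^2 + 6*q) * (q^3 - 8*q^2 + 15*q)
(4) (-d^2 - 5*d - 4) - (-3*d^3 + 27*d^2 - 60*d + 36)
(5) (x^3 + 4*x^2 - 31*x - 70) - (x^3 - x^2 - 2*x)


(1) = r^3 - 7*r^2 - 9*r + 16
(2) = -8*v^5 + v^4 + 6*v^3 + 2*v
(3) = l*q^4 - 2*l*q^3 - 33*l*q^2 + 90*l*q + q^5 - 2*q^4 - 33*q^3 + 90*q^2
(4) = 3*d^3 - 28*d^2 + 55*d - 40
(5) = 5*x^2 - 29*x - 70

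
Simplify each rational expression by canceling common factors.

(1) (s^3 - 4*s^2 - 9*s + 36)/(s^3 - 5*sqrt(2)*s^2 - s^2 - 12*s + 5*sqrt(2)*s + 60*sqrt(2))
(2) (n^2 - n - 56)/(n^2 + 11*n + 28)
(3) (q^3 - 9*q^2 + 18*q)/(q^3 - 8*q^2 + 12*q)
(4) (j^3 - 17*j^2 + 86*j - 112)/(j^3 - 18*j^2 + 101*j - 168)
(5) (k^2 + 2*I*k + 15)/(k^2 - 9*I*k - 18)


(1) = (s - 3)/(s - 5*sqrt(2))
(2) = (n - 8)/(n + 4)
(3) = (q - 3)/(q - 2)
(4) = (j - 2)/(j - 3)
(5) = (k + 5*I)/(k - 6*I)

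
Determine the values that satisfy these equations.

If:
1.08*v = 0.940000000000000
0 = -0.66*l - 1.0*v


Then:
l = -1.32
v = 0.87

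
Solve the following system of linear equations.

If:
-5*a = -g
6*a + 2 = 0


Then:
a = -1/3
g = -5/3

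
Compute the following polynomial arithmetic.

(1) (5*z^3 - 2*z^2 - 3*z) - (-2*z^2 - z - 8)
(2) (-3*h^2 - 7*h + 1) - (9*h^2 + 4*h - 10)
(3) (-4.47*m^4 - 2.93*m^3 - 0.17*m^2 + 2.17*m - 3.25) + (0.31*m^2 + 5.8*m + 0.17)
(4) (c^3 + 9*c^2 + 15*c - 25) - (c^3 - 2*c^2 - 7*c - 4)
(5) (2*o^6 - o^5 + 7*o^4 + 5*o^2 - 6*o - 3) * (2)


(1) = 5*z^3 - 2*z + 8
(2) = -12*h^2 - 11*h + 11
(3) = -4.47*m^4 - 2.93*m^3 + 0.14*m^2 + 7.97*m - 3.08
(4) = 11*c^2 + 22*c - 21
(5) = 4*o^6 - 2*o^5 + 14*o^4 + 10*o^2 - 12*o - 6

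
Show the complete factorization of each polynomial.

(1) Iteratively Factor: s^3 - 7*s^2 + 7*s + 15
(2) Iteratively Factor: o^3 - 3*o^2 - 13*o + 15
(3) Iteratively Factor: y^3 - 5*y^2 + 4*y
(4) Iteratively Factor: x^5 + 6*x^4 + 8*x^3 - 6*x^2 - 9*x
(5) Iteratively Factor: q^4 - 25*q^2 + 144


(1) = (s + 1)*(s^2 - 8*s + 15) = (s - 5)*(s + 1)*(s - 3)
(2) = (o + 3)*(o^2 - 6*o + 5) = (o - 1)*(o + 3)*(o - 5)
(3) = (y)*(y^2 - 5*y + 4) = y*(y - 4)*(y - 1)
(4) = (x - 1)*(x^4 + 7*x^3 + 15*x^2 + 9*x) = x*(x - 1)*(x^3 + 7*x^2 + 15*x + 9) = x*(x - 1)*(x + 1)*(x^2 + 6*x + 9) = x*(x - 1)*(x + 1)*(x + 3)*(x + 3)
(5) = (q - 3)*(q^3 + 3*q^2 - 16*q - 48) = (q - 4)*(q - 3)*(q^2 + 7*q + 12) = (q - 4)*(q - 3)*(q + 4)*(q + 3)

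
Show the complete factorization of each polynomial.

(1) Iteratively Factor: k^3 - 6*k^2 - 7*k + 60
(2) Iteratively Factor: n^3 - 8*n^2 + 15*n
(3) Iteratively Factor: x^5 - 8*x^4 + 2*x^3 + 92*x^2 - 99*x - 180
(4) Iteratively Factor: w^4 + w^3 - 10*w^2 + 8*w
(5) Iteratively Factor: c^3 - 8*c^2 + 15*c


(1) = (k - 4)*(k^2 - 2*k - 15) = (k - 5)*(k - 4)*(k + 3)
(2) = (n)*(n^2 - 8*n + 15) = n*(n - 5)*(n - 3)
(3) = (x - 4)*(x^4 - 4*x^3 - 14*x^2 + 36*x + 45) = (x - 4)*(x + 1)*(x^3 - 5*x^2 - 9*x + 45) = (x - 5)*(x - 4)*(x + 1)*(x^2 - 9) = (x - 5)*(x - 4)*(x + 1)*(x + 3)*(x - 3)
(4) = (w - 1)*(w^3 + 2*w^2 - 8*w) = w*(w - 1)*(w^2 + 2*w - 8) = w*(w - 2)*(w - 1)*(w + 4)
(5) = (c)*(c^2 - 8*c + 15) = c*(c - 5)*(c - 3)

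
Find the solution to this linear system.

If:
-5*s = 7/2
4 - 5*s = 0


Then:
No Solution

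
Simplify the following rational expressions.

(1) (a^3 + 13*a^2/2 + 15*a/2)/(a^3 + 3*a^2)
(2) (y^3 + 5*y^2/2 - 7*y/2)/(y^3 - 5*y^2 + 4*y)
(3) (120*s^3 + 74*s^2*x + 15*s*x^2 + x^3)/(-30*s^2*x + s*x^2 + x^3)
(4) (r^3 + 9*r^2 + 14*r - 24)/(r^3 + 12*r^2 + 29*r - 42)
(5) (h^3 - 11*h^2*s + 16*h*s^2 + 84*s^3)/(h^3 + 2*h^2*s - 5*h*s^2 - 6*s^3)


(1) = (2*a^2 + 13*a + 15)/(2*a^2 + 6*a)
(2) = (2*y + 7)/(2*y - 8)
(3) = (20*s^2 + 9*s*x + x^2)/(-5*s*x + x^2)
(4) = (r + 4)/(r + 7)
(5) = (-h^3 + 11*h^2*s - 16*h*s^2 - 84*s^3)/(-h^3 - 2*h^2*s + 5*h*s^2 + 6*s^3)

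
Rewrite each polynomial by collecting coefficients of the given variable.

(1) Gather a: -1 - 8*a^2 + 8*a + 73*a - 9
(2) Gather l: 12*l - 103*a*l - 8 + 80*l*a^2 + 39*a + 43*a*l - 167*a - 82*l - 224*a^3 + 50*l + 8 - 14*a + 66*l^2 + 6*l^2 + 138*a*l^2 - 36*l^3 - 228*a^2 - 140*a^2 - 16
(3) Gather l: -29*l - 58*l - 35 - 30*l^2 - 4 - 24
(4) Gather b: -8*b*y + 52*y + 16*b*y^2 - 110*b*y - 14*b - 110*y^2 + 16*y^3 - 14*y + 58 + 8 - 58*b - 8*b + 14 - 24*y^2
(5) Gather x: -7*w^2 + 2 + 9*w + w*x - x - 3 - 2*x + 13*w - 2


(1) = -8*a^2 + 81*a - 10
(2) = -224*a^3 - 368*a^2 - 142*a - 36*l^3 + l^2*(138*a + 72) + l*(80*a^2 - 60*a - 20) - 16
(3) = -30*l^2 - 87*l - 63
(4) = b*(16*y^2 - 118*y - 80) + 16*y^3 - 134*y^2 + 38*y + 80
(5) = -7*w^2 + 22*w + x*(w - 3) - 3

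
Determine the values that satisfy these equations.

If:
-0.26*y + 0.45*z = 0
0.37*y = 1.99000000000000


Then:
y = 5.38
z = 3.11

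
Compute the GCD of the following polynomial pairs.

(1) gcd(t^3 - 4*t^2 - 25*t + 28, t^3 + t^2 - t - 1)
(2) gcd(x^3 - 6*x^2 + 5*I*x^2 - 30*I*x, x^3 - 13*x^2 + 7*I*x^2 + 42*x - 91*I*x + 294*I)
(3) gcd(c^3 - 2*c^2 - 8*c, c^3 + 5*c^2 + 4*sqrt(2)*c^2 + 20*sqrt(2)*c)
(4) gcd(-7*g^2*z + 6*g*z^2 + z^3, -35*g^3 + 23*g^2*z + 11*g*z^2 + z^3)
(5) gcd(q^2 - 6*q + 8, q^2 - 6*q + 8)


(1) = gcd((t - 7)*(t - 1)*(t + 4), (t - 1)*(t + 1)^2) = t - 1
(2) = x - 6
(3) = gcd(c*(c - 4)*(c + 2), c*(c + 5)*(c + 4*sqrt(2))) = c
(4) = -7*g^2 + 6*g*z + z^2
(5) = q^2 - 6*q + 8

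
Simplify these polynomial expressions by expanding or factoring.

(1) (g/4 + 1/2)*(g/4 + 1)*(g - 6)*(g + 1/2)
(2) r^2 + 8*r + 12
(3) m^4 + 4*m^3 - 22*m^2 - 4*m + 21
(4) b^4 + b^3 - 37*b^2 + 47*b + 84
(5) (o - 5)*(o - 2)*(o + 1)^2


(1) = g^4/16 + g^3/32 - 7*g^2/4 - 31*g/8 - 3/2
(2) = (r + 2)*(r + 6)
(3) = (m - 3)*(m - 1)*(m + 1)*(m + 7)
(4) = (b - 4)*(b - 3)*(b + 1)*(b + 7)
(5) = o^4 - 5*o^3 - 3*o^2 + 13*o + 10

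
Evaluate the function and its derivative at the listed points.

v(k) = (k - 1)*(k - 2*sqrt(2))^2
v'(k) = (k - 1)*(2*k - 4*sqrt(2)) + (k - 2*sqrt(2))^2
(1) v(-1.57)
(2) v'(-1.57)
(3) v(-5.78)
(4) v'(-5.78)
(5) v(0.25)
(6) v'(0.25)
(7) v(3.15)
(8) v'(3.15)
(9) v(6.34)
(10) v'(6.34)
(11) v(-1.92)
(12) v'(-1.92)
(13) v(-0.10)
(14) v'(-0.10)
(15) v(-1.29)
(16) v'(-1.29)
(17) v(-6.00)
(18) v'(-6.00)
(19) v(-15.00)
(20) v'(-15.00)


(1) = -49.72
(2) = 41.95
(3) = -502.43
(4) = 190.84
(5) = -4.99
(6) = 10.52
(7) = 0.22
(8) = 1.49
(9) = 65.85
(10) = 49.83
(11) = -65.84
(12) = 50.28
(13) = -9.43
(14) = 15.02
(15) = -38.84
(16) = 35.82
(17) = -545.59
(18) = 201.54
(19) = -5085.65
(20) = 888.36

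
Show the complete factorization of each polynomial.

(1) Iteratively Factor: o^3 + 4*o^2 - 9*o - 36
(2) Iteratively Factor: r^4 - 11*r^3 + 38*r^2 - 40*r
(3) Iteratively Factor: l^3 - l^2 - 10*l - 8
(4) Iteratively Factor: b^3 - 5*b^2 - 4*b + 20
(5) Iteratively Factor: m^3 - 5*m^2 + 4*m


(1) = (o + 3)*(o^2 + o - 12) = (o - 3)*(o + 3)*(o + 4)
(2) = (r - 2)*(r^3 - 9*r^2 + 20*r) = (r - 4)*(r - 2)*(r^2 - 5*r) = (r - 5)*(r - 4)*(r - 2)*(r)
(3) = (l + 1)*(l^2 - 2*l - 8) = (l - 4)*(l + 1)*(l + 2)
(4) = (b - 2)*(b^2 - 3*b - 10) = (b - 5)*(b - 2)*(b + 2)
(5) = (m - 4)*(m^2 - m) = (m - 4)*(m - 1)*(m)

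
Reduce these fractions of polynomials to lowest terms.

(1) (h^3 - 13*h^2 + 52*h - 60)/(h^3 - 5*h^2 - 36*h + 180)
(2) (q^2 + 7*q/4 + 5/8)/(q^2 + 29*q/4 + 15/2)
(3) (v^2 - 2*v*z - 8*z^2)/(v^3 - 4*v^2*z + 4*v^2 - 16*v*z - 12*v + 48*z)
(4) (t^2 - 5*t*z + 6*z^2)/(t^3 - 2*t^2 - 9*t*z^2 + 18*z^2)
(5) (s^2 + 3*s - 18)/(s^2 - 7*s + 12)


(1) = (h - 2)/(h + 6)
(2) = (2*q + 1)/(2*q + 12)
(3) = (v + 2*z)/(v^2 + 4*v - 12)
(4) = (t - 2*z)/(t^2 + 3*t*z - 2*t - 6*z)
(5) = (s + 6)/(s - 4)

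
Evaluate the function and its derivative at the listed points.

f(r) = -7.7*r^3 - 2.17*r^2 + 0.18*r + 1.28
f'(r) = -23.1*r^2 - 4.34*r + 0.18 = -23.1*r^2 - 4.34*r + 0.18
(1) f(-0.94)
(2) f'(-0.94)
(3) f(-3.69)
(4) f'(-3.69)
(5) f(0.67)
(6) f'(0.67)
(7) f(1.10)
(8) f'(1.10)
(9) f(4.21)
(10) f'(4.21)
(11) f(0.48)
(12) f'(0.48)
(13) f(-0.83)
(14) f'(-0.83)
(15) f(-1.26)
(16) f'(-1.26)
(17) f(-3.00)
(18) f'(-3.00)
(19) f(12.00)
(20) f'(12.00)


(1) = 5.59
(2) = -16.15
(3) = 357.94
(4) = -298.34
(5) = -1.89
(6) = -13.10
(7) = -11.40
(8) = -32.55
(9) = -610.99
(10) = -427.52
(11) = 0.01
(12) = -7.23
(13) = 4.04
(14) = -12.13
(15) = 13.01
(16) = -31.03
(17) = 189.11
(18) = -194.70
(19) = -13614.64
(20) = -3378.30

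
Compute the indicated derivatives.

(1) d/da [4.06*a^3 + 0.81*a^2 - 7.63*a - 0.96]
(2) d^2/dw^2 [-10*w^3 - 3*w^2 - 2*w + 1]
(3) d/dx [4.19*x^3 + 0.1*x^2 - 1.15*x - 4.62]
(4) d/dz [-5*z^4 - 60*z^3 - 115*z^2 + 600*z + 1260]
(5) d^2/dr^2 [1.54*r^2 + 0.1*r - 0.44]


(1) = 12.18*a^2 + 1.62*a - 7.63
(2) = -60*w - 6
(3) = 12.57*x^2 + 0.2*x - 1.15
(4) = -20*z^3 - 180*z^2 - 230*z + 600
(5) = 3.08000000000000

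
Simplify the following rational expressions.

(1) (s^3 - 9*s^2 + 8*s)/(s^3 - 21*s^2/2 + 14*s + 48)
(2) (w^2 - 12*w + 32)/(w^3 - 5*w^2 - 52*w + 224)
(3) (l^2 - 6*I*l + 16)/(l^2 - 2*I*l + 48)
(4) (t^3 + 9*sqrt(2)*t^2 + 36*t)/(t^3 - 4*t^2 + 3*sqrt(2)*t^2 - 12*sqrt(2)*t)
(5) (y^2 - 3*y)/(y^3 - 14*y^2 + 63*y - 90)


(1) = (2*s^2 - 2*s)/(2*s^2 - 5*s - 12)
(2) = 1/(w + 7)
(3) = (l + 2*I)/(l + 6*I)
(4) = (t + 6*sqrt(2))/(t - 4)
(5) = y/(y^2 - 11*y + 30)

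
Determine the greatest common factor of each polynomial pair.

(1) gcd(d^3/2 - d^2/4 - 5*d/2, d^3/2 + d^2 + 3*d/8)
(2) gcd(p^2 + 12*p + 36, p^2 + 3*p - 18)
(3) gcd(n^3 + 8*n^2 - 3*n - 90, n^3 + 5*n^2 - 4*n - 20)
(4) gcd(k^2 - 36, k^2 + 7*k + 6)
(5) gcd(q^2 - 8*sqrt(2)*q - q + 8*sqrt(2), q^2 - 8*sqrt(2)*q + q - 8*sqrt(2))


(1) = gcd(d*(d/2 + 1)*(d - 5/2), d*(d/2 + 1/4)*(d + 3/2)) = d
(2) = p + 6
(3) = n + 5
(4) = gcd((k - 6)*(k + 6), (k + 1)*(k + 6)) = k + 6
(5) = q - 8*sqrt(2)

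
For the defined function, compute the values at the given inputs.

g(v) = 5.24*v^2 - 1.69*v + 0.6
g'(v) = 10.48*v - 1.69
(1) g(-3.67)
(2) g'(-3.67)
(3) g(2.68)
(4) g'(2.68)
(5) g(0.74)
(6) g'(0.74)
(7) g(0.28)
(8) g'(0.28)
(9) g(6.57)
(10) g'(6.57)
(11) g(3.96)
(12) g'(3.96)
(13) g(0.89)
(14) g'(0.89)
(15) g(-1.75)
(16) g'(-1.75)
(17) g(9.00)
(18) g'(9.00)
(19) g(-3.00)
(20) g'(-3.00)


(1) = 77.38
(2) = -40.15
(3) = 33.71
(4) = 26.40
(5) = 2.22
(6) = 6.07
(7) = 0.54
(8) = 1.24
(9) = 215.68
(10) = 67.16
(11) = 76.08
(12) = 39.81
(13) = 3.25
(14) = 7.64
(15) = 19.61
(16) = -20.03
(17) = 409.83
(18) = 92.63
(19) = 52.83
(20) = -33.13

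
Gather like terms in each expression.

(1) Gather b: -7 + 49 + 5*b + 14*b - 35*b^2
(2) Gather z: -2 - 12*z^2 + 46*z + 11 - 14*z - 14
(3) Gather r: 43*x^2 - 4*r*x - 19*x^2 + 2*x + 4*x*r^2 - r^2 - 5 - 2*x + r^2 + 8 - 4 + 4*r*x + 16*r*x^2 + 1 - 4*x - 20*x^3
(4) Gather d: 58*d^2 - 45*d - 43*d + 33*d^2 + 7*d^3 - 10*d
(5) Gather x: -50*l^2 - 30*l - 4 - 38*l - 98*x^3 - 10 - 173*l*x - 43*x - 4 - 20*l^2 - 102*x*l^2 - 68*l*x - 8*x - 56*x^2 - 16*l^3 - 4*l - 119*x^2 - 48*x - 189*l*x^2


(1) = -35*b^2 + 19*b + 42
(2) = -12*z^2 + 32*z - 5
(3) = 4*r^2*x + 16*r*x^2 - 20*x^3 + 24*x^2 - 4*x
(4) = 7*d^3 + 91*d^2 - 98*d
(5) = -16*l^3 - 70*l^2 - 72*l - 98*x^3 + x^2*(-189*l - 175) + x*(-102*l^2 - 241*l - 99) - 18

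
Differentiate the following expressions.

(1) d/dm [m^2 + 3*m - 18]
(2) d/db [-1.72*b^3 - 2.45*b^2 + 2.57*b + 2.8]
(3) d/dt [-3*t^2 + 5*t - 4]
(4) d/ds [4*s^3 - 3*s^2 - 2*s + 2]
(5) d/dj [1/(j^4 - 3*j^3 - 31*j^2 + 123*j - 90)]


(1) = 2*m + 3
(2) = -5.16*b^2 - 4.9*b + 2.57
(3) = 5 - 6*t
(4) = 12*s^2 - 6*s - 2
(5) = (-4*j^3 + 9*j^2 + 62*j - 123)/(-j^4 + 3*j^3 + 31*j^2 - 123*j + 90)^2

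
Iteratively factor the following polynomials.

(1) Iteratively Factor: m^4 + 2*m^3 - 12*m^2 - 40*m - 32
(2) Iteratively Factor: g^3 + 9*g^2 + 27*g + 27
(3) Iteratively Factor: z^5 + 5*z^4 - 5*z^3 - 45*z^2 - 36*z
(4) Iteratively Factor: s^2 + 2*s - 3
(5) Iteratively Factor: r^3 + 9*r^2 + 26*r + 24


(1) = (m + 2)*(m^3 - 12*m - 16) = (m + 2)^2*(m^2 - 2*m - 8) = (m + 2)^3*(m - 4)
(2) = (g + 3)*(g^2 + 6*g + 9) = (g + 3)^2*(g + 3)
(3) = (z + 1)*(z^4 + 4*z^3 - 9*z^2 - 36*z) = (z + 1)*(z + 3)*(z^3 + z^2 - 12*z) = (z + 1)*(z + 3)*(z + 4)*(z^2 - 3*z) = z*(z + 1)*(z + 3)*(z + 4)*(z - 3)
(4) = (s - 1)*(s + 3)
(5) = (r + 2)*(r^2 + 7*r + 12) = (r + 2)*(r + 3)*(r + 4)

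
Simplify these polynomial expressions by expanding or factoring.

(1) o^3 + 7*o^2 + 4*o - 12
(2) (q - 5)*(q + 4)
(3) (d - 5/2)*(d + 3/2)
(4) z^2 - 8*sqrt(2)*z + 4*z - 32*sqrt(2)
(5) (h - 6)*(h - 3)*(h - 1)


(1) = (o - 1)*(o + 2)*(o + 6)
(2) = q^2 - q - 20
(3) = d^2 - d - 15/4
(4) = (z + 4)*(z - 8*sqrt(2))
(5) = h^3 - 10*h^2 + 27*h - 18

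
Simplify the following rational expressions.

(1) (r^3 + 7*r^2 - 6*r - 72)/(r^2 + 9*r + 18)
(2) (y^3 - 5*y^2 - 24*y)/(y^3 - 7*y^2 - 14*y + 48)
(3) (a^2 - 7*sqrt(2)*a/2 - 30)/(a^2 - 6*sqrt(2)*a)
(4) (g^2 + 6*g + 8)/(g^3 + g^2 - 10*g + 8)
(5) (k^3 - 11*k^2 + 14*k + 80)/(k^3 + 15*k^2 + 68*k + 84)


(1) = (r^2 + r - 12)/(r + 3)
(2) = y/(y - 2)
(3) = (2*a + 5*sqrt(2))/(2*a)
(4) = (g + 2)/(g^2 - 3*g + 2)
(5) = (k^2 - 13*k + 40)/(k^2 + 13*k + 42)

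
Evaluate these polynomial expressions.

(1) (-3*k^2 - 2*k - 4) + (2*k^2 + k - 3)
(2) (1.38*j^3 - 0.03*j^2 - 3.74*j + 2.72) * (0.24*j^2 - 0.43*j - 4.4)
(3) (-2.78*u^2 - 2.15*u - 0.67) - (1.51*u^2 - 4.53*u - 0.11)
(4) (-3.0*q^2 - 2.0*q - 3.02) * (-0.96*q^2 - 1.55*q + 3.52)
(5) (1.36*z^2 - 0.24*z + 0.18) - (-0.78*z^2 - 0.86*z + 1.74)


(1) = -k^2 - k - 7
(2) = 0.3312*j^5 - 0.6006*j^4 - 6.9567*j^3 + 2.393*j^2 + 15.2864*j - 11.968
(3) = -4.29*u^2 + 2.38*u - 0.56
(4) = 2.88*q^4 + 6.57*q^3 - 4.5608*q^2 - 2.359*q - 10.6304
(5) = 2.14*z^2 + 0.62*z - 1.56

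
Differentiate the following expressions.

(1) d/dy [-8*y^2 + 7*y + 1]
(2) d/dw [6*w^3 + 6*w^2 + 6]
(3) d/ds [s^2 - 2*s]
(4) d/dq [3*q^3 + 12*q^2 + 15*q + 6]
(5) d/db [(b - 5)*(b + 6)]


(1) = 7 - 16*y
(2) = 6*w*(3*w + 2)
(3) = 2*s - 2
(4) = 9*q^2 + 24*q + 15
(5) = 2*b + 1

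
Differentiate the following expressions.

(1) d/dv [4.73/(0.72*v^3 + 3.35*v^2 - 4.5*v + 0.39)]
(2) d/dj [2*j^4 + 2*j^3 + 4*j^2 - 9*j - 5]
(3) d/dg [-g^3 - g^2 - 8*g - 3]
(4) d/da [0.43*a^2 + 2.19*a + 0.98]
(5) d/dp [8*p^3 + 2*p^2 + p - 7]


(1) = (-10.2168*v^2 - 31.691*v + 21.285)/(0.72*v^3 + 3.35*v^2 - 4.5*v + 0.39)^2
(2) = 8*j^3 + 6*j^2 + 8*j - 9
(3) = -3*g^2 - 2*g - 8
(4) = 0.86*a + 2.19
(5) = 24*p^2 + 4*p + 1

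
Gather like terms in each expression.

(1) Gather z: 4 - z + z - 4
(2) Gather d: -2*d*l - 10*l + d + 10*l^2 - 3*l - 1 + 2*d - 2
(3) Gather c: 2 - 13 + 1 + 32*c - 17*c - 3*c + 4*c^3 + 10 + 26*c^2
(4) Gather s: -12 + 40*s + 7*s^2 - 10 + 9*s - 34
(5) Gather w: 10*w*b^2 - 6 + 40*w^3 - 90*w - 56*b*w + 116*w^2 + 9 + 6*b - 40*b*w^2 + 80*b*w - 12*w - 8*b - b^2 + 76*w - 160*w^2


(1) = 0
(2) = d*(3 - 2*l) + 10*l^2 - 13*l - 3
(3) = 4*c^3 + 26*c^2 + 12*c
(4) = 7*s^2 + 49*s - 56
(5) = -b^2 - 2*b + 40*w^3 + w^2*(-40*b - 44) + w*(10*b^2 + 24*b - 26) + 3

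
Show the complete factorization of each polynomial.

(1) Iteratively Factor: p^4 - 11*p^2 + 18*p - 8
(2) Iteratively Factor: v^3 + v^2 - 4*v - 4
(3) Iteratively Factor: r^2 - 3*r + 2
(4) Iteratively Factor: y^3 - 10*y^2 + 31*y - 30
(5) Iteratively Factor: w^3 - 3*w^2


(1) = (p - 2)*(p^3 + 2*p^2 - 7*p + 4) = (p - 2)*(p - 1)*(p^2 + 3*p - 4) = (p - 2)*(p - 1)^2*(p + 4)
(2) = (v + 1)*(v^2 - 4) = (v + 1)*(v + 2)*(v - 2)
(3) = (r - 1)*(r - 2)
(4) = (y - 3)*(y^2 - 7*y + 10) = (y - 5)*(y - 3)*(y - 2)
(5) = (w - 3)*(w^2) = w*(w - 3)*(w)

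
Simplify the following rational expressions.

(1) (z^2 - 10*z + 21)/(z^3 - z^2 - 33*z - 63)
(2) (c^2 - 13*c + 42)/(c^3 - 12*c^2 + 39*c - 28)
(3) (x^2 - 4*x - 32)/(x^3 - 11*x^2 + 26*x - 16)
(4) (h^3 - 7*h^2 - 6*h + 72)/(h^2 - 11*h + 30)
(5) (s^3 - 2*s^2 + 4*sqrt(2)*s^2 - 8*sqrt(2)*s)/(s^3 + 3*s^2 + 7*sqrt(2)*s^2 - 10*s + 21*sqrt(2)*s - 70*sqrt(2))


(1) = (z - 3)/(z^2 + 6*z + 9)
(2) = (c - 6)/(c^2 - 5*c + 4)
(3) = (x + 4)/(x^2 - 3*x + 2)
(4) = (h^2 - h - 12)/(h - 5)
(5) = (s^2 + 4*sqrt(2)*s)/(s^2 + s*(5 + 7*sqrt(2)) + 35*sqrt(2))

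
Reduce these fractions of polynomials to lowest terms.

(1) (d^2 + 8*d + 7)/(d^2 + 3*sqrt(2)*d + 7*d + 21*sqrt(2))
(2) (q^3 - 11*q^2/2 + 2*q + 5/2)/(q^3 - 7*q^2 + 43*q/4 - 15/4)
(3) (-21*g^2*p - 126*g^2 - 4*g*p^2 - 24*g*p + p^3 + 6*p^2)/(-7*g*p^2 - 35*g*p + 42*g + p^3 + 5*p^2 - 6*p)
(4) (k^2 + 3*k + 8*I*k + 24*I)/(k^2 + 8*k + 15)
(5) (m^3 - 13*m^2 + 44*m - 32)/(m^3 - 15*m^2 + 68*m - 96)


(1) = (d + 1)/(d + 3*sqrt(2))
(2) = (4*q^2 - 2*q - 2)/(4*q^2 - 8*q + 3)
(3) = (3*g + p)/(p - 1)
(4) = (k + 8*I)/(k + 5)
(5) = (m - 1)/(m - 3)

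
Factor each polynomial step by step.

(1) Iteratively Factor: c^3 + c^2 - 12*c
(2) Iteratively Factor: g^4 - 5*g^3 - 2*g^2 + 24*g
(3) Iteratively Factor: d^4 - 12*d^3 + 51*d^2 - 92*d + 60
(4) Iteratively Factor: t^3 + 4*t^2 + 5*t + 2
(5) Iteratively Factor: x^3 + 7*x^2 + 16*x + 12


(1) = (c - 3)*(c^2 + 4*c) = c*(c - 3)*(c + 4)
(2) = (g)*(g^3 - 5*g^2 - 2*g + 24) = g*(g - 3)*(g^2 - 2*g - 8) = g*(g - 4)*(g - 3)*(g + 2)
(3) = (d - 3)*(d^3 - 9*d^2 + 24*d - 20) = (d - 3)*(d - 2)*(d^2 - 7*d + 10) = (d - 5)*(d - 3)*(d - 2)*(d - 2)
(4) = (t + 1)*(t^2 + 3*t + 2) = (t + 1)*(t + 2)*(t + 1)
(5) = (x + 2)*(x^2 + 5*x + 6) = (x + 2)^2*(x + 3)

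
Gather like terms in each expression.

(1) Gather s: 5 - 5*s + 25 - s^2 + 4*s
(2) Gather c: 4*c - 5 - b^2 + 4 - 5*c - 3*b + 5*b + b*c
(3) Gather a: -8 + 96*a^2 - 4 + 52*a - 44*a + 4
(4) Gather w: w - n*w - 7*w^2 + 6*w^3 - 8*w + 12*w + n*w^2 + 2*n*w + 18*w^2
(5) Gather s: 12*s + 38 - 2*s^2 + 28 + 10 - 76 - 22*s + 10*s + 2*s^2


(1) = -s^2 - s + 30
(2) = -b^2 + 2*b + c*(b - 1) - 1
(3) = 96*a^2 + 8*a - 8
(4) = 6*w^3 + w^2*(n + 11) + w*(n + 5)
(5) = 0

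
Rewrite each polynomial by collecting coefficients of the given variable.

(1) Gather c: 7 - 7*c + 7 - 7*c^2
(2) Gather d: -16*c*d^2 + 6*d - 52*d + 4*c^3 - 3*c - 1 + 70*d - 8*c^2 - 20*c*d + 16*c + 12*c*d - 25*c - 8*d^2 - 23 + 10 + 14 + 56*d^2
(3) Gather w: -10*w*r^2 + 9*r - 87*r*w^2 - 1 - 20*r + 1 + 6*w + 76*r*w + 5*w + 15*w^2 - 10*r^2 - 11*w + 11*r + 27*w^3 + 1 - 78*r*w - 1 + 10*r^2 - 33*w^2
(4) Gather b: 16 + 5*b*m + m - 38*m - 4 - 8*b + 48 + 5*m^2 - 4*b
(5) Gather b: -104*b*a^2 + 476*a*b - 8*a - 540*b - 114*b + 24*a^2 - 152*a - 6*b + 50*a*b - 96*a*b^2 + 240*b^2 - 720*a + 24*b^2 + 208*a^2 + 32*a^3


(1) = -7*c^2 - 7*c + 14
(2) = 4*c^3 - 8*c^2 - 12*c + d^2*(48 - 16*c) + d*(24 - 8*c)
(3) = 27*w^3 + w^2*(-87*r - 18) + w*(-10*r^2 - 2*r)
(4) = b*(5*m - 12) + 5*m^2 - 37*m + 60
(5) = 32*a^3 + 232*a^2 - 880*a + b^2*(264 - 96*a) + b*(-104*a^2 + 526*a - 660)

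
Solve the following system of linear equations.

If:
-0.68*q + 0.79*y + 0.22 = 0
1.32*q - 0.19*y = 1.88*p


Then:
p = 0.714643304130163*y + 0.227158948685857
q = 1.16176470588235*y + 0.323529411764706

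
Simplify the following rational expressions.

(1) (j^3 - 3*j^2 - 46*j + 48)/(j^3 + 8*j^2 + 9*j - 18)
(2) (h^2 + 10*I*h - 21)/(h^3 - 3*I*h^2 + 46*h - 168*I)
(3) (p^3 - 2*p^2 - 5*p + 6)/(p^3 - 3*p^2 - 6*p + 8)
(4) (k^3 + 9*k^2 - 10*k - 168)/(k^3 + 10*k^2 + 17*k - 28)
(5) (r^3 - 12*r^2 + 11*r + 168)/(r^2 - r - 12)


(1) = (j - 8)/(j + 3)
(2) = (h + 3*I)/(h^2 - 10*I*h - 24)
(3) = (p - 3)/(p - 4)
(4) = (k^2 + 2*k - 24)/(k^2 + 3*k - 4)
(5) = (r^2 - 15*r + 56)/(r - 4)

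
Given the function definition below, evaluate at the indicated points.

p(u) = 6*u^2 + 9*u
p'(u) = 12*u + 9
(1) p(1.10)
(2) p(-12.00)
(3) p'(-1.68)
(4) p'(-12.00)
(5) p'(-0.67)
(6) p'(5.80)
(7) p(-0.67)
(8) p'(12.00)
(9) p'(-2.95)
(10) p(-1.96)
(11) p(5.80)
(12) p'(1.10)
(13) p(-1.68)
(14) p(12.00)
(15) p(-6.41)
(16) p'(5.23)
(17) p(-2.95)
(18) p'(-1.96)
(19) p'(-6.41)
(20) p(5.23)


(1) = 17.16
(2) = 756.00
(3) = -11.16
(4) = -135.00
(5) = 0.96
(6) = 78.60
(7) = -3.34
(8) = 153.00
(9) = -26.40
(10) = 5.41
(11) = 254.04
(12) = 22.20
(13) = 1.81
(14) = 972.00
(15) = 188.84
(16) = 71.76
(17) = 25.67
(18) = -14.52
(19) = -67.92
(20) = 211.19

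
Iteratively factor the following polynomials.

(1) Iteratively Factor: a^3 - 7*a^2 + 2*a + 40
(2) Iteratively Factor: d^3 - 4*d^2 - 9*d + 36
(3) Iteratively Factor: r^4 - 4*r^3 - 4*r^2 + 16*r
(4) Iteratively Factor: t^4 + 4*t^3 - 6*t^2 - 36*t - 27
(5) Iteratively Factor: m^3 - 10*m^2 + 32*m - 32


(1) = (a - 4)*(a^2 - 3*a - 10) = (a - 4)*(a + 2)*(a - 5)
(2) = (d - 3)*(d^2 - d - 12) = (d - 3)*(d + 3)*(d - 4)
(3) = (r + 2)*(r^3 - 6*r^2 + 8*r) = (r - 2)*(r + 2)*(r^2 - 4*r) = (r - 4)*(r - 2)*(r + 2)*(r)
(4) = (t + 3)*(t^3 + t^2 - 9*t - 9) = (t + 3)^2*(t^2 - 2*t - 3) = (t + 1)*(t + 3)^2*(t - 3)
(5) = (m - 2)*(m^2 - 8*m + 16) = (m - 4)*(m - 2)*(m - 4)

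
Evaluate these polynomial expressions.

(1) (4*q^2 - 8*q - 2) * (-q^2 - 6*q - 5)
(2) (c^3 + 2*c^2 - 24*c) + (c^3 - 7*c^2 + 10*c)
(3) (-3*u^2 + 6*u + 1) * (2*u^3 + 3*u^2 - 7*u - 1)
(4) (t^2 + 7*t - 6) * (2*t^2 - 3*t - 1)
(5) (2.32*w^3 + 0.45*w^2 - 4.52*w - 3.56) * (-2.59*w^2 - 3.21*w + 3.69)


(1) = -4*q^4 - 16*q^3 + 30*q^2 + 52*q + 10
(2) = 2*c^3 - 5*c^2 - 14*c
(3) = -6*u^5 + 3*u^4 + 41*u^3 - 36*u^2 - 13*u - 1
(4) = 2*t^4 + 11*t^3 - 34*t^2 + 11*t + 6
(5) = -6.0088*w^5 - 8.6127*w^4 + 18.8231*w^3 + 25.3901*w^2 - 5.2512*w - 13.1364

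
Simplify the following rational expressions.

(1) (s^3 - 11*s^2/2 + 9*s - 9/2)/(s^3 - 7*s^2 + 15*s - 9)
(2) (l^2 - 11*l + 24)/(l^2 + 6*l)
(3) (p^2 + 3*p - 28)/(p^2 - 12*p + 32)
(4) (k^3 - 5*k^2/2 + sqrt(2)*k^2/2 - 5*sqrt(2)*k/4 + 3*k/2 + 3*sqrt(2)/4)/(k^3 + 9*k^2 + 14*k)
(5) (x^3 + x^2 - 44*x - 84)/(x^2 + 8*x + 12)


(1) = (2*s - 3)/(2*s - 6)
(2) = (l^2 - 11*l + 24)/(l^2 + 6*l)
(3) = (p + 7)/(p - 8)
(4) = (4*k^3 + k^2*(-10 + 2*sqrt(2)) + k*(6 - 5*sqrt(2)) + 3*sqrt(2))/(4*k^3 + 36*k^2 + 56*k)
(5) = x - 7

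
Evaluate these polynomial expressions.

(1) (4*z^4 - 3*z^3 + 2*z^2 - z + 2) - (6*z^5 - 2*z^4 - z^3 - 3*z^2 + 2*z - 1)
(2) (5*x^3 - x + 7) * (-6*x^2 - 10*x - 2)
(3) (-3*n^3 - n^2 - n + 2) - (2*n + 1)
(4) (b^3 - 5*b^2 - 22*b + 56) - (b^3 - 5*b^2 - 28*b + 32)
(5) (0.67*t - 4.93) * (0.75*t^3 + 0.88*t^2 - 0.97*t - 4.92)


(1) = -6*z^5 + 6*z^4 - 2*z^3 + 5*z^2 - 3*z + 3
(2) = -30*x^5 - 50*x^4 - 4*x^3 - 32*x^2 - 68*x - 14
(3) = -3*n^3 - n^2 - 3*n + 1
(4) = 6*b + 24
(5) = 0.5025*t^4 - 3.1079*t^3 - 4.9883*t^2 + 1.4857*t + 24.2556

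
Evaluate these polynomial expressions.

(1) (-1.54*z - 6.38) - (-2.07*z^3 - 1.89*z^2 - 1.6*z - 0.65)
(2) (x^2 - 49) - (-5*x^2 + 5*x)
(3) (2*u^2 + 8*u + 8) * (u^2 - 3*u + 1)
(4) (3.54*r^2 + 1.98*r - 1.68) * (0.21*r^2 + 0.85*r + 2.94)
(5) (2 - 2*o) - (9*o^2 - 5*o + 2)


(1) = 2.07*z^3 + 1.89*z^2 + 0.06*z - 5.73
(2) = 6*x^2 - 5*x - 49
(3) = 2*u^4 + 2*u^3 - 14*u^2 - 16*u + 8
(4) = 0.7434*r^4 + 3.4248*r^3 + 11.7378*r^2 + 4.3932*r - 4.9392
(5) = -9*o^2 + 3*o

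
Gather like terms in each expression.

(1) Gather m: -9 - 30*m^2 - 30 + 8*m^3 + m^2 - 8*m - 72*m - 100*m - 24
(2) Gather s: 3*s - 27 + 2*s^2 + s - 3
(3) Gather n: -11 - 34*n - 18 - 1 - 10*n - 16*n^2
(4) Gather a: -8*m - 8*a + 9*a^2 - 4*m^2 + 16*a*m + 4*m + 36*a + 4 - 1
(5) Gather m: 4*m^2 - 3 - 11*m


(1) = 8*m^3 - 29*m^2 - 180*m - 63
(2) = 2*s^2 + 4*s - 30
(3) = -16*n^2 - 44*n - 30
(4) = 9*a^2 + a*(16*m + 28) - 4*m^2 - 4*m + 3
(5) = 4*m^2 - 11*m - 3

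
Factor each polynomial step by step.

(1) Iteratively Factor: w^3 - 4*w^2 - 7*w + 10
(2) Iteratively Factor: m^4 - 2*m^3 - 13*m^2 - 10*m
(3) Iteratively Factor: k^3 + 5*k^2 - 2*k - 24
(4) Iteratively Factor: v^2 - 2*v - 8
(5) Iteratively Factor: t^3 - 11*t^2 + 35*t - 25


(1) = (w - 1)*(w^2 - 3*w - 10) = (w - 1)*(w + 2)*(w - 5)
(2) = (m)*(m^3 - 2*m^2 - 13*m - 10) = m*(m + 1)*(m^2 - 3*m - 10) = m*(m + 1)*(m + 2)*(m - 5)
(3) = (k - 2)*(k^2 + 7*k + 12) = (k - 2)*(k + 3)*(k + 4)
(4) = (v + 2)*(v - 4)
(5) = (t - 5)*(t^2 - 6*t + 5) = (t - 5)^2*(t - 1)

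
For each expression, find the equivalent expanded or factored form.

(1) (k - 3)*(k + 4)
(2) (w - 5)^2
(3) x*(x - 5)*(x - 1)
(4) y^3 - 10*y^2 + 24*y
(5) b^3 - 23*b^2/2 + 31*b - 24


(1) = k^2 + k - 12
(2) = w^2 - 10*w + 25
(3) = x^3 - 6*x^2 + 5*x
(4) = y*(y - 6)*(y - 4)
(5) = (b - 8)*(b - 2)*(b - 3/2)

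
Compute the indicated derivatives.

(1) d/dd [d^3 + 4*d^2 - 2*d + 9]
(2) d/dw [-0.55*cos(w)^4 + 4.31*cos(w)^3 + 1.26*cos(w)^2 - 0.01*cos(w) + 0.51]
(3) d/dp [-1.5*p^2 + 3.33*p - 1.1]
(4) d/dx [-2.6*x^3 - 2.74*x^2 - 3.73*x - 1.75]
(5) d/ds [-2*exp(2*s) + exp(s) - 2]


(1) = 3*d^2 + 8*d - 2
(2) = (2.2*cos(w)^3 - 12.93*cos(w)^2 - 2.52*cos(w) + 0.01)*sin(w)
(3) = 3.33 - 3.0*p
(4) = -7.8*x^2 - 5.48*x - 3.73
(5) = (1 - 4*exp(s))*exp(s)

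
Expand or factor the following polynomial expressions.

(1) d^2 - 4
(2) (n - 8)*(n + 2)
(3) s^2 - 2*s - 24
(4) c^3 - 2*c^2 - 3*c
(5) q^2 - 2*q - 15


(1) = (d - 2)*(d + 2)
(2) = n^2 - 6*n - 16
(3) = (s - 6)*(s + 4)
(4) = c*(c - 3)*(c + 1)
(5) = (q - 5)*(q + 3)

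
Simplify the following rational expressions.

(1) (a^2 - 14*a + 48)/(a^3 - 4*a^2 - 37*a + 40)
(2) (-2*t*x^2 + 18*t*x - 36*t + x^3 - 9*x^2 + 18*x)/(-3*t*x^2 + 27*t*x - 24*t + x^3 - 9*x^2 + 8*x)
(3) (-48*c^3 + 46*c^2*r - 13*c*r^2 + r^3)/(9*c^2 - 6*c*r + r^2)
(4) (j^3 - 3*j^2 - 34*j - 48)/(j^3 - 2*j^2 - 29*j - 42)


(1) = (a - 6)/(a^2 + 4*a - 5)
(2) = (-2*t*x^2 + 18*t*x - 36*t + x^3 - 9*x^2 + 18*x)/(-3*t*x^2 + 27*t*x - 24*t + x^3 - 9*x^2 + 8*x)
(3) = (16*c^2 - 10*c*r + r^2)/(-3*c + r)
(4) = (j - 8)/(j - 7)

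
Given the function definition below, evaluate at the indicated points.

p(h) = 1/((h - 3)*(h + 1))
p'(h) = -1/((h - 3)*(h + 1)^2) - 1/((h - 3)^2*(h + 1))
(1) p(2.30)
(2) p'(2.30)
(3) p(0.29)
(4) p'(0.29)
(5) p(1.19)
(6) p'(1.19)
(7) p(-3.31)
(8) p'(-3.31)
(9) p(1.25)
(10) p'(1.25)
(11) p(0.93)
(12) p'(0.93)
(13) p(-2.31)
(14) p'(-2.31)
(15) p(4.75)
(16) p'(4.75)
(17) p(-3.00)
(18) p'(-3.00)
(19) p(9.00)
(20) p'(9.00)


(1) = -0.43
(2) = -0.49
(3) = -0.29
(4) = 0.12
(5) = -0.25
(6) = -0.02
(7) = 0.07
(8) = 0.04
(9) = -0.25
(10) = -0.03
(11) = -0.25
(12) = 0.01
(13) = 0.14
(14) = 0.14
(15) = 0.10
(16) = -0.07
(17) = 0.08
(18) = 0.06
(19) = 0.02
(20) = -0.00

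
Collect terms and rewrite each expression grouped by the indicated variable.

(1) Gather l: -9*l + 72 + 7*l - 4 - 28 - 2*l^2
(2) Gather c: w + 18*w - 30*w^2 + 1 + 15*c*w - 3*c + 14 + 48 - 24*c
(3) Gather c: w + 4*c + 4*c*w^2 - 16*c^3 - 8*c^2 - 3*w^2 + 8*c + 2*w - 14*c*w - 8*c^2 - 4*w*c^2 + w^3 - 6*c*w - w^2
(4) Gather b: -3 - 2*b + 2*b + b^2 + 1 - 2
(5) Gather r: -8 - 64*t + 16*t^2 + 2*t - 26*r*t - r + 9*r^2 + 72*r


(1) = -2*l^2 - 2*l + 40
(2) = c*(15*w - 27) - 30*w^2 + 19*w + 63
(3) = -16*c^3 + c^2*(-4*w - 16) + c*(4*w^2 - 20*w + 12) + w^3 - 4*w^2 + 3*w
(4) = b^2 - 4
(5) = 9*r^2 + r*(71 - 26*t) + 16*t^2 - 62*t - 8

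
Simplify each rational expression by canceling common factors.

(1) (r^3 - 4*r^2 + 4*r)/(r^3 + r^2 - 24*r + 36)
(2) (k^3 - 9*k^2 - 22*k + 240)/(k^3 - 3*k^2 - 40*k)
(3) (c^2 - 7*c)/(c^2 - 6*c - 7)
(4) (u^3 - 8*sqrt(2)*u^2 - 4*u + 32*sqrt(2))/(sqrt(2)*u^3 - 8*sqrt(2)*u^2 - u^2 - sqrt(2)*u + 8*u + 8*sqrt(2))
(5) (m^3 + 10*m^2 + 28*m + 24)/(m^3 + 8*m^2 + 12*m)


(1) = (r^2 - 2*r)/(r^2 + 3*r - 18)
(2) = (k - 6)/k
(3) = c/(c + 1)
(4) = (u^3 - 8*sqrt(2)*u^2 - 4*u + 32*sqrt(2))/(sqrt(2)*u^3 + u^2*(-8*sqrt(2) - 1) + u*(8 - sqrt(2)) + 8*sqrt(2))
(5) = (m + 2)/m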